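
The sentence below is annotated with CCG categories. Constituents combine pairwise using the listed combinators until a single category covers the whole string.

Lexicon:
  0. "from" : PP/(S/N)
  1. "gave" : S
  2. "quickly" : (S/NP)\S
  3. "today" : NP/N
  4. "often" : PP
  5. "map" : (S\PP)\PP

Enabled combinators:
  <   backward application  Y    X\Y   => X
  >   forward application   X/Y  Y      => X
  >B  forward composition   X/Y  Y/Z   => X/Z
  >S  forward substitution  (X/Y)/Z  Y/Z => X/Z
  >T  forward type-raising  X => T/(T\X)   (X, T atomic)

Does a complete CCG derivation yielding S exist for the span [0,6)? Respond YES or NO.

YES

[0,6] S   <
  [0,4] PP   >
    [0,1] "from" : PP/(S/N)
    [1,4] S/N   >B
      [1,3] S/NP   <
        [1,2] "gave" : S
        [2,3] "quickly" : (S/NP)\S
      [3,4] "today" : NP/N
  [4,6] S\PP   <
    [4,5] "often" : PP
    [5,6] "map" : (S\PP)\PP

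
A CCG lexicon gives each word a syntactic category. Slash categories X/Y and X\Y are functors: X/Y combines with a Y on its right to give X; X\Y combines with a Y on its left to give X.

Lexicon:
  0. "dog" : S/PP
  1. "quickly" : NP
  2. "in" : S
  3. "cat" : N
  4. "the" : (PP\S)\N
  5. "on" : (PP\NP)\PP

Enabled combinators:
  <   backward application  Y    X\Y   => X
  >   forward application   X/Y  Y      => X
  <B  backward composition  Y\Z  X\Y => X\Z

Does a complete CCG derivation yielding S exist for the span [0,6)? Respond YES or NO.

[0,6] S   >
  [0,1] "dog" : S/PP
  [1,6] PP   <
    [1,2] "quickly" : NP
    [2,6] PP\NP   <
      [2,5] PP   <
        [2,3] "in" : S
        [3,5] PP\S   <
          [3,4] "cat" : N
          [4,5] "the" : (PP\S)\N
      [5,6] "on" : (PP\NP)\PP

YES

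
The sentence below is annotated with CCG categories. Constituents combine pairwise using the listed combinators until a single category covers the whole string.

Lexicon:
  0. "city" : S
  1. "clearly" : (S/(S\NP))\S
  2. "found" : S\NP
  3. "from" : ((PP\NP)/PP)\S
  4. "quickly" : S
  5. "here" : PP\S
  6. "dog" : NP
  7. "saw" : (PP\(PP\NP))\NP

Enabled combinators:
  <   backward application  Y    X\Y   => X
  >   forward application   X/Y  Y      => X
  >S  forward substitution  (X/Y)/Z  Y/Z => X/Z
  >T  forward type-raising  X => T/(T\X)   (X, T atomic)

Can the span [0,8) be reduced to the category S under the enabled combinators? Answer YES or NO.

NO

S (S/(S\NP))\S S\NP ((PP\NP)/PP)\S S PP\S NP (PP\(PP\NP))\NP
CKY chart[0,8] = {N/(N\PP), NP/(NP\PP), PP, PP/(PP\PP), S/(S\PP)}; S ∉ chart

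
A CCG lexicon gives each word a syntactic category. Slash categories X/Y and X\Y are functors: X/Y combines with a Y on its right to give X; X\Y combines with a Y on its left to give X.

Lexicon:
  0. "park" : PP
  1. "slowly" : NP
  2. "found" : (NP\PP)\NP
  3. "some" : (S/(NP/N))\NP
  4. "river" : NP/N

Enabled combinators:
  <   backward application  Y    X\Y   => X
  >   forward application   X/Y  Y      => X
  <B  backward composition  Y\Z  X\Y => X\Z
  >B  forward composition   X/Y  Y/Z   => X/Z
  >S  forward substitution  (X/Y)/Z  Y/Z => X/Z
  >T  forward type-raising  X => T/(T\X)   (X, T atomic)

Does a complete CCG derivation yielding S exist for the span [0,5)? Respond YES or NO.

YES

[0,5] S   >
  [0,4] S/(NP/N)   <
    [0,3] NP   <
      [0,1] "park" : PP
      [1,3] NP\PP   <
        [1,2] "slowly" : NP
        [2,3] "found" : (NP\PP)\NP
    [3,4] "some" : (S/(NP/N))\NP
  [4,5] "river" : NP/N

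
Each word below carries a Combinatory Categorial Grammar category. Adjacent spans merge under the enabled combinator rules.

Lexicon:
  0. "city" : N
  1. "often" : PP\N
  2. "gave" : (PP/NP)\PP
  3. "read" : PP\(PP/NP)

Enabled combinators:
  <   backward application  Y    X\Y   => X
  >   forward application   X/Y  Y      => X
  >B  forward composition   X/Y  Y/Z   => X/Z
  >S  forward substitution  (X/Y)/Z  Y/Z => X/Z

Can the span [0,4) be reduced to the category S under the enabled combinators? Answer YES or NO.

NO

N PP\N (PP/NP)\PP PP\(PP/NP)
CKY chart[0,4] = {PP}; S ∉ chart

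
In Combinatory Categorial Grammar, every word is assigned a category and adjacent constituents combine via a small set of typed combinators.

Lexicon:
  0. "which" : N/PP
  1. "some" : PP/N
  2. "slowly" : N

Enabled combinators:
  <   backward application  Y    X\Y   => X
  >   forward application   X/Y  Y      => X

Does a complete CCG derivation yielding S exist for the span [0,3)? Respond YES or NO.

N/PP PP/N N
CKY chart[0,3] = {N}; S ∉ chart

NO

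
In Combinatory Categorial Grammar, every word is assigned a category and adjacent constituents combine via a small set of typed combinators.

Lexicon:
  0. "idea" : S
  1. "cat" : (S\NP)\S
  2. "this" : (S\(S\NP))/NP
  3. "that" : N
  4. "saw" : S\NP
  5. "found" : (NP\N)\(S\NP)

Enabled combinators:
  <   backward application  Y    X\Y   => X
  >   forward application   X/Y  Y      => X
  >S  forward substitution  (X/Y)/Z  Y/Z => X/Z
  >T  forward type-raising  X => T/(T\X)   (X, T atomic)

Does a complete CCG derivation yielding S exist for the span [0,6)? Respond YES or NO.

[0,6] S   <
  [0,2] S\NP   <
    [0,1] "idea" : S
    [1,2] "cat" : (S\NP)\S
  [2,6] S\(S\NP)   >
    [2,3] "this" : (S\(S\NP))/NP
    [3,6] NP   <
      [3,4] "that" : N
      [4,6] NP\N   <
        [4,5] "saw" : S\NP
        [5,6] "found" : (NP\N)\(S\NP)

YES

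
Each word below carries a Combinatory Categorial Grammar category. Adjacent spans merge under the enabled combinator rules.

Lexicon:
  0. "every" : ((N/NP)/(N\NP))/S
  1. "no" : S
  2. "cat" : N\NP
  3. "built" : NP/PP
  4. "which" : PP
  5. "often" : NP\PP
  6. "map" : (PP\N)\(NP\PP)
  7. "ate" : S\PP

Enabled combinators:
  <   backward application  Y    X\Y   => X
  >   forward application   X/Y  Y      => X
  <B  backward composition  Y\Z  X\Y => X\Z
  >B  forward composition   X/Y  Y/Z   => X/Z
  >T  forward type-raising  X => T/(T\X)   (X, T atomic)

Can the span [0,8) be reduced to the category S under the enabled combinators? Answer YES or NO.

[0,8] S   <
  [0,5] N   >
    [0,3] N/NP   >
      [0,2] (N/NP)/(N\NP)   >
        [0,1] "every" : ((N/NP)/(N\NP))/S
        [1,2] "no" : S
      [2,3] "cat" : N\NP
    [3,5] NP   >
      [3,4] "built" : NP/PP
      [4,5] "which" : PP
  [5,8] S\N   <B
    [5,7] PP\N   <
      [5,6] "often" : NP\PP
      [6,7] "map" : (PP\N)\(NP\PP)
    [7,8] "ate" : S\PP

YES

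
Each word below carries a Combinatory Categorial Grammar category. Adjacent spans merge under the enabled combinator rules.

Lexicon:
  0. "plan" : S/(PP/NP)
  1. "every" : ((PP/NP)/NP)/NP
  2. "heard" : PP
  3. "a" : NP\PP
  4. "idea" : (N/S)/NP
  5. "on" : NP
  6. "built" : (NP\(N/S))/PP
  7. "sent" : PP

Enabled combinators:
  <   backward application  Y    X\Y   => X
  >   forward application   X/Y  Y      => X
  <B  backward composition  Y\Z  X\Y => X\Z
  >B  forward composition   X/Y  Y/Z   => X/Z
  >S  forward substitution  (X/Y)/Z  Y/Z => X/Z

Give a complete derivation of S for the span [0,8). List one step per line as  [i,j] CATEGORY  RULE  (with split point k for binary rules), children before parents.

[0,1] S/(PP/NP)  lex  "plan"
[1,2] ((PP/NP)/NP)/NP  lex  "every"
[2,3] PP  lex  "heard"
[3,4] NP\PP  lex  "a"
[2,4] NP  <  k=3
[1,4] (PP/NP)/NP  >  k=2
[0,4] S/NP  >B  k=1
[4,5] (N/S)/NP  lex  "idea"
[5,6] NP  lex  "on"
[4,6] N/S  >  k=5
[6,7] (NP\(N/S))/PP  lex  "built"
[7,8] PP  lex  "sent"
[6,8] NP\(N/S)  >  k=7
[4,8] NP  <  k=6
[0,8] S  >  k=4

[0,8] S   >
  [0,4] S/NP   >B
    [0,1] "plan" : S/(PP/NP)
    [1,4] (PP/NP)/NP   >
      [1,2] "every" : ((PP/NP)/NP)/NP
      [2,4] NP   <
        [2,3] "heard" : PP
        [3,4] "a" : NP\PP
  [4,8] NP   <
    [4,6] N/S   >
      [4,5] "idea" : (N/S)/NP
      [5,6] "on" : NP
    [6,8] NP\(N/S)   >
      [6,7] "built" : (NP\(N/S))/PP
      [7,8] "sent" : PP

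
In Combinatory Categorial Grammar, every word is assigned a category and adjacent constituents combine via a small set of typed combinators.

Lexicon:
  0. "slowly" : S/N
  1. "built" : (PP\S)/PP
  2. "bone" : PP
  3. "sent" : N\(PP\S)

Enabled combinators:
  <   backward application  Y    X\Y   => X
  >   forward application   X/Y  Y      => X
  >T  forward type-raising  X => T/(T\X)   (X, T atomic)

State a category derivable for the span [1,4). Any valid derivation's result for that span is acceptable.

[0,4] S   >
  [0,1] "slowly" : S/N
  [1,4] N   <
    [1,3] PP\S   >
      [1,2] "built" : (PP\S)/PP
      [2,3] "bone" : PP
    [3,4] "sent" : N\(PP\S)

N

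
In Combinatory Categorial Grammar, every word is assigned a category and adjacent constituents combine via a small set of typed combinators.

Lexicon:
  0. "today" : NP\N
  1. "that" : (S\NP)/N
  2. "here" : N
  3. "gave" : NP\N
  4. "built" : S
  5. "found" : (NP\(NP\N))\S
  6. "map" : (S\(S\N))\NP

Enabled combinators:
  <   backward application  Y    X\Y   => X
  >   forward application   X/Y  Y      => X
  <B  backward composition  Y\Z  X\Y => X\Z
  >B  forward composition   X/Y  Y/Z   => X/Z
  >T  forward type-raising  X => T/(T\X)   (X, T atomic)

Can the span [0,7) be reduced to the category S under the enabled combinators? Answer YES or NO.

YES

[0,7] S   <
  [0,3] S\N   <B
    [0,1] "today" : NP\N
    [1,3] S\NP   >
      [1,2] "that" : (S\NP)/N
      [2,3] "here" : N
  [3,7] S\(S\N)   <
    [3,6] NP   <
      [3,4] "gave" : NP\N
      [4,6] NP\(NP\N)   <
        [4,5] "built" : S
        [5,6] "found" : (NP\(NP\N))\S
    [6,7] "map" : (S\(S\N))\NP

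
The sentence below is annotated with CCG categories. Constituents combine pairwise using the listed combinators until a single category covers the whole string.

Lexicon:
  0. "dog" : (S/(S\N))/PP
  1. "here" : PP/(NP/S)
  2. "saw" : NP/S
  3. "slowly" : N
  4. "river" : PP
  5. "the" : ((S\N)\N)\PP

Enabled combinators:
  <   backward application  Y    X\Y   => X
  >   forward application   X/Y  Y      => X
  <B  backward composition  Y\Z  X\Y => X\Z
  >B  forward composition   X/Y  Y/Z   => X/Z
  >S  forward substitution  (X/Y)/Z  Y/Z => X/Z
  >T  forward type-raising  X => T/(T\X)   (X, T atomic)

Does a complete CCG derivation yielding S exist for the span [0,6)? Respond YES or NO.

[0,6] S   >
  [0,3] S/(S\N)   >
    [0,1] "dog" : (S/(S\N))/PP
    [1,3] PP   >
      [1,2] "here" : PP/(NP/S)
      [2,3] "saw" : NP/S
  [3,6] S\N   <
    [3,4] "slowly" : N
    [4,6] (S\N)\N   <
      [4,5] "river" : PP
      [5,6] "the" : ((S\N)\N)\PP

YES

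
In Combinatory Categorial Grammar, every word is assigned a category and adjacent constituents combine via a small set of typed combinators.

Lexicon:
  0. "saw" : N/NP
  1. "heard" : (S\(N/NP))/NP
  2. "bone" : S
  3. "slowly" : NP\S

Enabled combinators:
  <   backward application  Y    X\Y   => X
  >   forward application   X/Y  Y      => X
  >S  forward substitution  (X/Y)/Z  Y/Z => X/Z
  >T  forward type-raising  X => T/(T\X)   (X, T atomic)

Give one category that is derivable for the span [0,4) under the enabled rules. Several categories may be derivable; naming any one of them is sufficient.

[0,4] S   <
  [0,1] "saw" : N/NP
  [1,4] S\(N/NP)   >
    [1,2] "heard" : (S\(N/NP))/NP
    [2,4] NP   >
      [2,3] NP/(NP\S)   >T
        [2,3] "bone" : S
      [3,4] "slowly" : NP\S

S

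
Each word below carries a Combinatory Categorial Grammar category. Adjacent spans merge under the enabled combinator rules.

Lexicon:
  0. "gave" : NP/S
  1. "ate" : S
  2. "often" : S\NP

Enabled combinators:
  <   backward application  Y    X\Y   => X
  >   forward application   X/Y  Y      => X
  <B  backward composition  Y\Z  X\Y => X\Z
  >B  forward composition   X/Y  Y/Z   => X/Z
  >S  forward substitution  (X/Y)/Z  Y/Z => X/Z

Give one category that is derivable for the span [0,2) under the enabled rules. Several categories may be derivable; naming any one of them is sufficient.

NP

[0,3] S   <
  [0,2] NP   >
    [0,1] "gave" : NP/S
    [1,2] "ate" : S
  [2,3] "often" : S\NP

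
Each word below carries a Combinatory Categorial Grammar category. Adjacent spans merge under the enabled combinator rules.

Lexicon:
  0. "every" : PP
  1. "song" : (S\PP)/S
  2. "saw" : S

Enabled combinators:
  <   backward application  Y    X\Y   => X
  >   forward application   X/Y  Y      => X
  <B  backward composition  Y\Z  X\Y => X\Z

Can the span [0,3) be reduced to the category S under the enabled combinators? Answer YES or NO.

[0,3] S   <
  [0,1] "every" : PP
  [1,3] S\PP   >
    [1,2] "song" : (S\PP)/S
    [2,3] "saw" : S

YES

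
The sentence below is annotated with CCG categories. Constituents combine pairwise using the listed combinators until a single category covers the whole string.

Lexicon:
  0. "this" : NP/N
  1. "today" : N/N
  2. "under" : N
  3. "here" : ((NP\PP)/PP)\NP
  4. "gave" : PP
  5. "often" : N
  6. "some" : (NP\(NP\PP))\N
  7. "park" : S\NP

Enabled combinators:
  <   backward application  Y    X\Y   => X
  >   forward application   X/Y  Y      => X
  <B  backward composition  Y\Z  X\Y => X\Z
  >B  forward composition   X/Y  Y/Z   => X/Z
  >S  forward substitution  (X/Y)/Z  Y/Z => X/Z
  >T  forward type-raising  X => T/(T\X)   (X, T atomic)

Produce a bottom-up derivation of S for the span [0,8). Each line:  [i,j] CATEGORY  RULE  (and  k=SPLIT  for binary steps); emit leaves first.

[0,1] NP/N  lex  "this"
[1,2] N/N  lex  "today"
[0,2] NP/N  >B  k=1
[2,3] N  lex  "under"
[0,3] NP  >  k=2
[3,4] ((NP\PP)/PP)\NP  lex  "here"
[0,4] (NP\PP)/PP  <  k=3
[4,5] PP  lex  "gave"
[0,5] NP\PP  >  k=4
[5,6] N  lex  "often"
[6,7] (NP\(NP\PP))\N  lex  "some"
[5,7] NP\(NP\PP)  <  k=6
[0,7] NP  <  k=5
[7,8] S\NP  lex  "park"
[0,8] S  <  k=7

[0,8] S   <
  [0,7] NP   <
    [0,5] NP\PP   >
      [0,4] (NP\PP)/PP   <
        [0,3] NP   >
          [0,2] NP/N   >B
            [0,1] "this" : NP/N
            [1,2] "today" : N/N
          [2,3] "under" : N
        [3,4] "here" : ((NP\PP)/PP)\NP
      [4,5] "gave" : PP
    [5,7] NP\(NP\PP)   <
      [5,6] "often" : N
      [6,7] "some" : (NP\(NP\PP))\N
  [7,8] "park" : S\NP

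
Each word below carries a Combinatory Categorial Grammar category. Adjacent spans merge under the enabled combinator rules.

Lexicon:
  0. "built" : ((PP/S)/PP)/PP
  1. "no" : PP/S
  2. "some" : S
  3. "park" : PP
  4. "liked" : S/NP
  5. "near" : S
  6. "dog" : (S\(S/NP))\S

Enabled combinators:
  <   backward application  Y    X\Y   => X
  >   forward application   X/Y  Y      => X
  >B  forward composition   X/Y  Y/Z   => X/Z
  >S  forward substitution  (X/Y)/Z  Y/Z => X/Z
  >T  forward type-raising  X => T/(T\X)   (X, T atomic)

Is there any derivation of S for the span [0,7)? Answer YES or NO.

NO

((PP/S)/PP)/PP PP/S S PP S/NP S (S\(S/NP))\S
CKY chart[0,7] = {N/(N\PP), NP/(NP\PP), PP, PP/(PP\PP), PP/(S\S), S/(S\PP)}; S ∉ chart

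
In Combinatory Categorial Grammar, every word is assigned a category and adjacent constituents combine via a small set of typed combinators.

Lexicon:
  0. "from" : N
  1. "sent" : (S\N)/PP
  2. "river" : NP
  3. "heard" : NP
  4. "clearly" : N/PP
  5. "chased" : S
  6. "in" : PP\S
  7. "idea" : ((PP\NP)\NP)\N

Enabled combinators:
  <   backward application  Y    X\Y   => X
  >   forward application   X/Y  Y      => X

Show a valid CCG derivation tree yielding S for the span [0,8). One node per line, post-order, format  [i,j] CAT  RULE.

[0,1] N  lex  "from"
[1,2] (S\N)/PP  lex  "sent"
[2,3] NP  lex  "river"
[3,4] NP  lex  "heard"
[4,5] N/PP  lex  "clearly"
[5,6] S  lex  "chased"
[6,7] PP\S  lex  "in"
[5,7] PP  <  k=6
[4,7] N  >  k=5
[7,8] ((PP\NP)\NP)\N  lex  "idea"
[4,8] (PP\NP)\NP  <  k=7
[3,8] PP\NP  <  k=4
[2,8] PP  <  k=3
[1,8] S\N  >  k=2
[0,8] S  <  k=1

[0,8] S   <
  [0,1] "from" : N
  [1,8] S\N   >
    [1,2] "sent" : (S\N)/PP
    [2,8] PP   <
      [2,3] "river" : NP
      [3,8] PP\NP   <
        [3,4] "heard" : NP
        [4,8] (PP\NP)\NP   <
          [4,7] N   >
            [4,5] "clearly" : N/PP
            [5,7] PP   <
              [5,6] "chased" : S
              [6,7] "in" : PP\S
          [7,8] "idea" : ((PP\NP)\NP)\N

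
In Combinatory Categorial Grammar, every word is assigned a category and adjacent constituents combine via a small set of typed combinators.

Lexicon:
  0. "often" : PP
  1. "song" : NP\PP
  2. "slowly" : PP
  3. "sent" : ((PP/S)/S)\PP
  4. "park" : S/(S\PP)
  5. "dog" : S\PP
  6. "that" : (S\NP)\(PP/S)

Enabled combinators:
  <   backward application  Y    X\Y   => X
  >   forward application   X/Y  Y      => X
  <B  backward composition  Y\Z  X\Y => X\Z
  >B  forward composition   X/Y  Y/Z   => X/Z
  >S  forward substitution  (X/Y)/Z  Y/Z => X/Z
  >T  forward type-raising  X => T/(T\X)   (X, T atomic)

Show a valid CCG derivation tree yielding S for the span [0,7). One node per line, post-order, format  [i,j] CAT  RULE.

[0,1] PP  lex  "often"
[0,1] NP/(NP\PP)  >T
[1,2] NP\PP  lex  "song"
[0,2] NP  >  k=1
[2,3] PP  lex  "slowly"
[3,4] ((PP/S)/S)\PP  lex  "sent"
[2,4] (PP/S)/S  <  k=3
[4,5] S/(S\PP)  lex  "park"
[5,6] S\PP  lex  "dog"
[4,6] S  >  k=5
[2,6] PP/S  >  k=4
[6,7] (S\NP)\(PP/S)  lex  "that"
[2,7] S\NP  <  k=6
[0,7] S  <  k=2

[0,7] S   <
  [0,2] NP   >
    [0,1] NP/(NP\PP)   >T
      [0,1] "often" : PP
    [1,2] "song" : NP\PP
  [2,7] S\NP   <
    [2,6] PP/S   >
      [2,4] (PP/S)/S   <
        [2,3] "slowly" : PP
        [3,4] "sent" : ((PP/S)/S)\PP
      [4,6] S   >
        [4,5] "park" : S/(S\PP)
        [5,6] "dog" : S\PP
    [6,7] "that" : (S\NP)\(PP/S)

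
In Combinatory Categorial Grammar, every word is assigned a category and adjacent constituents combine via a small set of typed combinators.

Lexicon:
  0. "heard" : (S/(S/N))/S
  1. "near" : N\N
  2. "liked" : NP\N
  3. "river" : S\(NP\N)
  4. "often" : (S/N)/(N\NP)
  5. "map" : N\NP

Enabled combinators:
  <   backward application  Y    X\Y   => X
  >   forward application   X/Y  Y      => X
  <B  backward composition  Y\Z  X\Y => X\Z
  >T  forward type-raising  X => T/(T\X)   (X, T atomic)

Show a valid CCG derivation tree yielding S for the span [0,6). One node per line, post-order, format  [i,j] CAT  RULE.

[0,1] (S/(S/N))/S  lex  "heard"
[1,2] N\N  lex  "near"
[2,3] NP\N  lex  "liked"
[1,3] NP\N  <B  k=2
[3,4] S\(NP\N)  lex  "river"
[1,4] S  <  k=3
[0,4] S/(S/N)  >  k=1
[4,5] (S/N)/(N\NP)  lex  "often"
[5,6] N\NP  lex  "map"
[4,6] S/N  >  k=5
[0,6] S  >  k=4

[0,6] S   >
  [0,4] S/(S/N)   >
    [0,1] "heard" : (S/(S/N))/S
    [1,4] S   <
      [1,3] NP\N   <B
        [1,2] "near" : N\N
        [2,3] "liked" : NP\N
      [3,4] "river" : S\(NP\N)
  [4,6] S/N   >
    [4,5] "often" : (S/N)/(N\NP)
    [5,6] "map" : N\NP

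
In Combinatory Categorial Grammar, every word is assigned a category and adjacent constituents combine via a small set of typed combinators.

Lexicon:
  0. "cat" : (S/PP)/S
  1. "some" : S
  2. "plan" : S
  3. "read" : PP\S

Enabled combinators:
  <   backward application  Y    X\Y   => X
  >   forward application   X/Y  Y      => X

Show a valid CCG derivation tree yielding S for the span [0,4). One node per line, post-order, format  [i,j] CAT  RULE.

[0,4] S   >
  [0,2] S/PP   >
    [0,1] "cat" : (S/PP)/S
    [1,2] "some" : S
  [2,4] PP   <
    [2,3] "plan" : S
    [3,4] "read" : PP\S

[0,1] (S/PP)/S  lex  "cat"
[1,2] S  lex  "some"
[0,2] S/PP  >  k=1
[2,3] S  lex  "plan"
[3,4] PP\S  lex  "read"
[2,4] PP  <  k=3
[0,4] S  >  k=2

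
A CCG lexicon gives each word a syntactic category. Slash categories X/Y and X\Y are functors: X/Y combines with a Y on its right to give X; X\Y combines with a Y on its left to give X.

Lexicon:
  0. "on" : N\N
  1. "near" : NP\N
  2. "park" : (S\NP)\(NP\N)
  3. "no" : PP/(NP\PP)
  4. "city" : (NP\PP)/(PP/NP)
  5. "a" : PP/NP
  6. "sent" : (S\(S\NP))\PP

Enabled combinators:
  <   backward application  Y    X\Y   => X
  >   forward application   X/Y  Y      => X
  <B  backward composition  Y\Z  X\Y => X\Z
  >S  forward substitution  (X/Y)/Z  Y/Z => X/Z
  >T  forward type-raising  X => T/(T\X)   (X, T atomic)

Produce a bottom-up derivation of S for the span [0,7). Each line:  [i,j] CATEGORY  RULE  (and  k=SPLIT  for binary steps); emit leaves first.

[0,7] S   <
  [0,3] S\NP   <
    [0,2] NP\N   <B
      [0,1] "on" : N\N
      [1,2] "near" : NP\N
    [2,3] "park" : (S\NP)\(NP\N)
  [3,7] S\(S\NP)   <
    [3,6] PP   >
      [3,4] "no" : PP/(NP\PP)
      [4,6] NP\PP   >
        [4,5] "city" : (NP\PP)/(PP/NP)
        [5,6] "a" : PP/NP
    [6,7] "sent" : (S\(S\NP))\PP

[0,1] N\N  lex  "on"
[1,2] NP\N  lex  "near"
[0,2] NP\N  <B  k=1
[2,3] (S\NP)\(NP\N)  lex  "park"
[0,3] S\NP  <  k=2
[3,4] PP/(NP\PP)  lex  "no"
[4,5] (NP\PP)/(PP/NP)  lex  "city"
[5,6] PP/NP  lex  "a"
[4,6] NP\PP  >  k=5
[3,6] PP  >  k=4
[6,7] (S\(S\NP))\PP  lex  "sent"
[3,7] S\(S\NP)  <  k=6
[0,7] S  <  k=3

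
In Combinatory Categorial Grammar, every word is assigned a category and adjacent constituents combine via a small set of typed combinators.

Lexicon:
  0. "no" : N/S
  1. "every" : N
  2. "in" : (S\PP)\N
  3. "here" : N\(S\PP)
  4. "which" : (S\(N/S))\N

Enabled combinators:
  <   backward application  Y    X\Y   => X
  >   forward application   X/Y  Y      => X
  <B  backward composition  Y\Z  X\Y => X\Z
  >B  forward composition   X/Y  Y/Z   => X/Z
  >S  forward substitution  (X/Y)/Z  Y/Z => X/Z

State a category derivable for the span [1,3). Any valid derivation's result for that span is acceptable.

S\PP

[0,5] S   <
  [0,1] "no" : N/S
  [1,5] S\(N/S)   <
    [1,4] N   <
      [1,3] S\PP   <
        [1,2] "every" : N
        [2,3] "in" : (S\PP)\N
      [3,4] "here" : N\(S\PP)
    [4,5] "which" : (S\(N/S))\N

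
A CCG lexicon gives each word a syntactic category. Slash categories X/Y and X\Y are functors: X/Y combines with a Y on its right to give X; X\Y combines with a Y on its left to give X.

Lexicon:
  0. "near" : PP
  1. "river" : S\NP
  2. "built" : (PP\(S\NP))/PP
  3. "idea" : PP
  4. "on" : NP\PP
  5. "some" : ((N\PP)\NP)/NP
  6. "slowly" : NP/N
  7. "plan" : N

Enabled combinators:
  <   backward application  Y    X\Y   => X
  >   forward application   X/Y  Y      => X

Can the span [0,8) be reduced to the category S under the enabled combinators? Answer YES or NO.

NO

PP S\NP (PP\(S\NP))/PP PP NP\PP ((N\PP)\NP)/NP NP/N N
CKY chart[0,8] = {N}; S ∉ chart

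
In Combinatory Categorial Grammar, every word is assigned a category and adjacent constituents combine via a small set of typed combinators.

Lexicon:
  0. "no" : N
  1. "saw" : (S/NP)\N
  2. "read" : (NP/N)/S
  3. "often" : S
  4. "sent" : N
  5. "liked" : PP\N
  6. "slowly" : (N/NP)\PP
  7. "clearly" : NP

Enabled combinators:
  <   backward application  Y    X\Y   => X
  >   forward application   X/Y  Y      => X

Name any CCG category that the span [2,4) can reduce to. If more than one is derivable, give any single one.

NP/N

[0,8] S   >
  [0,2] S/NP   <
    [0,1] "no" : N
    [1,2] "saw" : (S/NP)\N
  [2,8] NP   >
    [2,4] NP/N   >
      [2,3] "read" : (NP/N)/S
      [3,4] "often" : S
    [4,8] N   >
      [4,7] N/NP   <
        [4,6] PP   <
          [4,5] "sent" : N
          [5,6] "liked" : PP\N
        [6,7] "slowly" : (N/NP)\PP
      [7,8] "clearly" : NP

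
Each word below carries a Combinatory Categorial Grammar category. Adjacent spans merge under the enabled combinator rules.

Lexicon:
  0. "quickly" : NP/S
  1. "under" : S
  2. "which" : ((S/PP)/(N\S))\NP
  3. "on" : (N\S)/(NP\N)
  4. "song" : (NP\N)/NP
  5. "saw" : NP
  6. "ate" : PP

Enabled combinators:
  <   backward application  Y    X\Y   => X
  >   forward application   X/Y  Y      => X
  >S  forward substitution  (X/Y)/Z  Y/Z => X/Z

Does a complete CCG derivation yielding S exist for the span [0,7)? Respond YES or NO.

YES

[0,7] S   >
  [0,6] S/PP   >
    [0,3] (S/PP)/(N\S)   <
      [0,2] NP   >
        [0,1] "quickly" : NP/S
        [1,2] "under" : S
      [2,3] "which" : ((S/PP)/(N\S))\NP
    [3,6] N\S   >
      [3,4] "on" : (N\S)/(NP\N)
      [4,6] NP\N   >
        [4,5] "song" : (NP\N)/NP
        [5,6] "saw" : NP
  [6,7] "ate" : PP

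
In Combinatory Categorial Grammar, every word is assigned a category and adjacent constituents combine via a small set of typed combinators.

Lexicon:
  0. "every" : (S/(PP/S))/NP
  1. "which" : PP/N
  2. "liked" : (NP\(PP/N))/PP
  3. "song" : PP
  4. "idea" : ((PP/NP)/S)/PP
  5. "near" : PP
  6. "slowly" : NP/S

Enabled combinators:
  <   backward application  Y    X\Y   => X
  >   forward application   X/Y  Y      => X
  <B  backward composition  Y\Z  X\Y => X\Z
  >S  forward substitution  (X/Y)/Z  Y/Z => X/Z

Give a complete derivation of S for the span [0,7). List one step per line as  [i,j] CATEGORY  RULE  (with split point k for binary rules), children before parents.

[0,1] (S/(PP/S))/NP  lex  "every"
[1,2] PP/N  lex  "which"
[2,3] (NP\(PP/N))/PP  lex  "liked"
[3,4] PP  lex  "song"
[2,4] NP\(PP/N)  >  k=3
[1,4] NP  <  k=2
[0,4] S/(PP/S)  >  k=1
[4,5] ((PP/NP)/S)/PP  lex  "idea"
[5,6] PP  lex  "near"
[4,6] (PP/NP)/S  >  k=5
[6,7] NP/S  lex  "slowly"
[4,7] PP/S  >S  k=6
[0,7] S  >  k=4

[0,7] S   >
  [0,4] S/(PP/S)   >
    [0,1] "every" : (S/(PP/S))/NP
    [1,4] NP   <
      [1,2] "which" : PP/N
      [2,4] NP\(PP/N)   >
        [2,3] "liked" : (NP\(PP/N))/PP
        [3,4] "song" : PP
  [4,7] PP/S   >S
    [4,6] (PP/NP)/S   >
      [4,5] "idea" : ((PP/NP)/S)/PP
      [5,6] "near" : PP
    [6,7] "slowly" : NP/S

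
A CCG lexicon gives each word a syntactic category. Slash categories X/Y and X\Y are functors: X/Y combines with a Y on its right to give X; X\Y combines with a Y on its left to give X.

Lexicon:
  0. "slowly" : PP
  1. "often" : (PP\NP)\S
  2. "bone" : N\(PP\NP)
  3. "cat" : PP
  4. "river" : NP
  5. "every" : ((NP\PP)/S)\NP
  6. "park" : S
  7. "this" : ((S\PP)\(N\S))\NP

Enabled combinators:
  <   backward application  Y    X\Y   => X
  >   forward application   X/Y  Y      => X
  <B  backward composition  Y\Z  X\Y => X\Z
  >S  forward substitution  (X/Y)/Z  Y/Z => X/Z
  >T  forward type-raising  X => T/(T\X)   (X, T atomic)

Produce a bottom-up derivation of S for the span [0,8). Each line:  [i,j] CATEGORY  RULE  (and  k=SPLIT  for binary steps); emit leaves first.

[0,1] PP  lex  "slowly"
[1,2] (PP\NP)\S  lex  "often"
[2,3] N\(PP\NP)  lex  "bone"
[1,3] N\S  <B  k=2
[3,4] PP  lex  "cat"
[4,5] NP  lex  "river"
[5,6] ((NP\PP)/S)\NP  lex  "every"
[4,6] (NP\PP)/S  <  k=5
[6,7] S  lex  "park"
[4,7] NP\PP  >  k=6
[3,7] NP  <  k=4
[7,8] ((S\PP)\(N\S))\NP  lex  "this"
[3,8] (S\PP)\(N\S)  <  k=7
[1,8] S\PP  <  k=3
[0,8] S  <  k=1

[0,8] S   <
  [0,1] "slowly" : PP
  [1,8] S\PP   <
    [1,3] N\S   <B
      [1,2] "often" : (PP\NP)\S
      [2,3] "bone" : N\(PP\NP)
    [3,8] (S\PP)\(N\S)   <
      [3,7] NP   <
        [3,4] "cat" : PP
        [4,7] NP\PP   >
          [4,6] (NP\PP)/S   <
            [4,5] "river" : NP
            [5,6] "every" : ((NP\PP)/S)\NP
          [6,7] "park" : S
      [7,8] "this" : ((S\PP)\(N\S))\NP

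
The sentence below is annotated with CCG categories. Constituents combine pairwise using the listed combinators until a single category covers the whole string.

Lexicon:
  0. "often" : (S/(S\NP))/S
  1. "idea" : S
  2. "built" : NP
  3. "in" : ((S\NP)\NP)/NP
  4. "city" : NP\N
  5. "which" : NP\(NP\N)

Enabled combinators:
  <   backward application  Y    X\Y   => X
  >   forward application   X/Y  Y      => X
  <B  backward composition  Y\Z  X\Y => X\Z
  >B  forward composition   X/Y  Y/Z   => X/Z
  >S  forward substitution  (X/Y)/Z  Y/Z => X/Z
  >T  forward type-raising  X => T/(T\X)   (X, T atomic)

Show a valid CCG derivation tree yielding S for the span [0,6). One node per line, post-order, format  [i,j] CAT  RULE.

[0,1] (S/(S\NP))/S  lex  "often"
[1,2] S  lex  "idea"
[0,2] S/(S\NP)  >  k=1
[2,3] NP  lex  "built"
[3,4] ((S\NP)\NP)/NP  lex  "in"
[4,5] NP\N  lex  "city"
[5,6] NP\(NP\N)  lex  "which"
[4,6] NP  <  k=5
[3,6] (S\NP)\NP  >  k=4
[2,6] S\NP  <  k=3
[0,6] S  >  k=2

[0,6] S   >
  [0,2] S/(S\NP)   >
    [0,1] "often" : (S/(S\NP))/S
    [1,2] "idea" : S
  [2,6] S\NP   <
    [2,3] "built" : NP
    [3,6] (S\NP)\NP   >
      [3,4] "in" : ((S\NP)\NP)/NP
      [4,6] NP   <
        [4,5] "city" : NP\N
        [5,6] "which" : NP\(NP\N)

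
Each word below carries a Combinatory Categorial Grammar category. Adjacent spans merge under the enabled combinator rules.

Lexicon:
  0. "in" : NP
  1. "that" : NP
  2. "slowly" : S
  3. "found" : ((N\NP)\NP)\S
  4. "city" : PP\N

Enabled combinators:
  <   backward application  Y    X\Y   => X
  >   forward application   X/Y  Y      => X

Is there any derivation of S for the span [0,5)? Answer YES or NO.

NP NP S ((N\NP)\NP)\S PP\N
CKY chart[0,5] = {PP}; S ∉ chart

NO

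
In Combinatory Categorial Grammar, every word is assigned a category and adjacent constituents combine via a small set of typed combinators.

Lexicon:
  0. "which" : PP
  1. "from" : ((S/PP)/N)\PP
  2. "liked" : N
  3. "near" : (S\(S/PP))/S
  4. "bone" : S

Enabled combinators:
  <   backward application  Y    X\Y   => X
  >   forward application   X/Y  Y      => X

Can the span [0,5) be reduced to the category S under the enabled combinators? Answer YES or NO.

YES

[0,5] S   <
  [0,3] S/PP   >
    [0,2] (S/PP)/N   <
      [0,1] "which" : PP
      [1,2] "from" : ((S/PP)/N)\PP
    [2,3] "liked" : N
  [3,5] S\(S/PP)   >
    [3,4] "near" : (S\(S/PP))/S
    [4,5] "bone" : S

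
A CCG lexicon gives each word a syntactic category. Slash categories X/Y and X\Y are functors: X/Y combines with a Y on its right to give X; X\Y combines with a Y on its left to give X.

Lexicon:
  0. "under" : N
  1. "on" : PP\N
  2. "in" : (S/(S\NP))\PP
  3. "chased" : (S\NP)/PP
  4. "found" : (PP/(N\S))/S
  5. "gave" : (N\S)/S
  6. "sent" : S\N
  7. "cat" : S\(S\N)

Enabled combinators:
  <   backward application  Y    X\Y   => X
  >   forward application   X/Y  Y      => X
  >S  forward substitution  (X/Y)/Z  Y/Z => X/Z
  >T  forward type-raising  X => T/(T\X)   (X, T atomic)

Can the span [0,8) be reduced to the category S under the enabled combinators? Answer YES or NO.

[0,8] S   >
  [0,3] S/(S\NP)   <
    [0,2] PP   <
      [0,1] "under" : N
      [1,2] "on" : PP\N
    [2,3] "in" : (S/(S\NP))\PP
  [3,8] S\NP   >
    [3,4] "chased" : (S\NP)/PP
    [4,8] PP   >
      [4,6] PP/S   >S
        [4,5] "found" : (PP/(N\S))/S
        [5,6] "gave" : (N\S)/S
      [6,8] S   <
        [6,7] "sent" : S\N
        [7,8] "cat" : S\(S\N)

YES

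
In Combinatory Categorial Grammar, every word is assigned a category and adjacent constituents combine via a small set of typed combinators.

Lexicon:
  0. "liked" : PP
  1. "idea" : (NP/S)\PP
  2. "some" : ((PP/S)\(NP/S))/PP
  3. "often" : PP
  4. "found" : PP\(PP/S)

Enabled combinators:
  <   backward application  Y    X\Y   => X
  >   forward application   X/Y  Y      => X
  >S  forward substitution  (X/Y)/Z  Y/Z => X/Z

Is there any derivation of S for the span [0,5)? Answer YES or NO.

PP (NP/S)\PP ((PP/S)\(NP/S))/PP PP PP\(PP/S)
CKY chart[0,5] = {PP}; S ∉ chart

NO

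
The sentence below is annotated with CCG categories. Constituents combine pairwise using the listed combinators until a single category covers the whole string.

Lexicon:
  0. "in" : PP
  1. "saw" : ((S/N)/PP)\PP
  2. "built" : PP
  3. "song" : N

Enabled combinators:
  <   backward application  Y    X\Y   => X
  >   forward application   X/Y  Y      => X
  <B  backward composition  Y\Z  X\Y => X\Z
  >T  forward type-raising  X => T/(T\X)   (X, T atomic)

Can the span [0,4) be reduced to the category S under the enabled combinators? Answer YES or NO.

YES

[0,4] S   >
  [0,3] S/N   >
    [0,2] (S/N)/PP   <
      [0,1] "in" : PP
      [1,2] "saw" : ((S/N)/PP)\PP
    [2,3] "built" : PP
  [3,4] "song" : N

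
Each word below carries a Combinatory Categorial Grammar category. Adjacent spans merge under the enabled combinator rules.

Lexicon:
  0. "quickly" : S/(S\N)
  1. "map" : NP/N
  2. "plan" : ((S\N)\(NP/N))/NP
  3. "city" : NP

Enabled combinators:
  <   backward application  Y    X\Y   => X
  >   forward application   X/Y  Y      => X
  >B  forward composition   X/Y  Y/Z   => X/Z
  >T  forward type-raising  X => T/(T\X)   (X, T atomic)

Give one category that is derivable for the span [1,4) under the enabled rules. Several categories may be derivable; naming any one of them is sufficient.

S\N

[0,4] S   >
  [0,1] "quickly" : S/(S\N)
  [1,4] S\N   <
    [1,2] "map" : NP/N
    [2,4] (S\N)\(NP/N)   >
      [2,3] "plan" : ((S\N)\(NP/N))/NP
      [3,4] "city" : NP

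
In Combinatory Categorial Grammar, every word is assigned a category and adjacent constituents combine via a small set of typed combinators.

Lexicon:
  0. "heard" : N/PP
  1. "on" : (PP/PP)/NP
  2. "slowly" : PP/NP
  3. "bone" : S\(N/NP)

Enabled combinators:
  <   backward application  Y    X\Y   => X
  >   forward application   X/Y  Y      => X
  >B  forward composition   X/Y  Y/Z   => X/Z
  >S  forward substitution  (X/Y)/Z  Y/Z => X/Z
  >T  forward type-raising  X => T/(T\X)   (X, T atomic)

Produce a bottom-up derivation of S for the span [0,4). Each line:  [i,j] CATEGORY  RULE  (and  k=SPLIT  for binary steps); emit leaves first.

[0,4] S   <
  [0,3] N/NP   >B
    [0,1] "heard" : N/PP
    [1,3] PP/NP   >S
      [1,2] "on" : (PP/PP)/NP
      [2,3] "slowly" : PP/NP
  [3,4] "bone" : S\(N/NP)

[0,1] N/PP  lex  "heard"
[1,2] (PP/PP)/NP  lex  "on"
[2,3] PP/NP  lex  "slowly"
[1,3] PP/NP  >S  k=2
[0,3] N/NP  >B  k=1
[3,4] S\(N/NP)  lex  "bone"
[0,4] S  <  k=3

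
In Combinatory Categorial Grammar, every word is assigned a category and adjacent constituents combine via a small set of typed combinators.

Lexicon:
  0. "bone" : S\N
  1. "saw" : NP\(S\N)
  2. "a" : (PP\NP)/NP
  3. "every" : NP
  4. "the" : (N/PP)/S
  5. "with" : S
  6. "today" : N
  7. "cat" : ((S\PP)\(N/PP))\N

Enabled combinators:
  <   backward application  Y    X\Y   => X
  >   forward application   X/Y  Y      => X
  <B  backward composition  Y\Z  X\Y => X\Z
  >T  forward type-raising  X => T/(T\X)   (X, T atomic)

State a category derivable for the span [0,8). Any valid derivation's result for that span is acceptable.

[0,8] S   <
  [0,4] PP   <
    [0,2] NP   <
      [0,1] "bone" : S\N
      [1,2] "saw" : NP\(S\N)
    [2,4] PP\NP   >
      [2,3] "a" : (PP\NP)/NP
      [3,4] "every" : NP
  [4,8] S\PP   <
    [4,6] N/PP   >
      [4,5] "the" : (N/PP)/S
      [5,6] "with" : S
    [6,8] (S\PP)\(N/PP)   <
      [6,7] "today" : N
      [7,8] "cat" : ((S\PP)\(N/PP))\N

S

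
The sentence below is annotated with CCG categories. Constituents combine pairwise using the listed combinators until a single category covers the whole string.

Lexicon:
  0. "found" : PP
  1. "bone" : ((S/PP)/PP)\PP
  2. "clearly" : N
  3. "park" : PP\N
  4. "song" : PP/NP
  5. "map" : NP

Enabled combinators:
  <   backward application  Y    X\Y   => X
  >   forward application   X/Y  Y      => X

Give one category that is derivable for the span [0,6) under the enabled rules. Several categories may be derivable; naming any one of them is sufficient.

[0,6] S   >
  [0,4] S/PP   >
    [0,2] (S/PP)/PP   <
      [0,1] "found" : PP
      [1,2] "bone" : ((S/PP)/PP)\PP
    [2,4] PP   <
      [2,3] "clearly" : N
      [3,4] "park" : PP\N
  [4,6] PP   >
    [4,5] "song" : PP/NP
    [5,6] "map" : NP

S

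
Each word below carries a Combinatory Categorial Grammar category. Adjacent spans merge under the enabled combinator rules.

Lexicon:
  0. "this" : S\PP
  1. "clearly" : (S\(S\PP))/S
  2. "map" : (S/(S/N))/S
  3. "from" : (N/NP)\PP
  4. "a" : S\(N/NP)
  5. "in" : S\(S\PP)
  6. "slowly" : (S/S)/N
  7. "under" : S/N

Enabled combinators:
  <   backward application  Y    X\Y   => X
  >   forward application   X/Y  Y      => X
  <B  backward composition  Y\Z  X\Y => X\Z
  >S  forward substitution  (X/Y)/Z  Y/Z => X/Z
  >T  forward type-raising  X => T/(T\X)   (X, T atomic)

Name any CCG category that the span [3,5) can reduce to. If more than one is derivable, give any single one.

S\PP

[0,8] S   <
  [0,1] "this" : S\PP
  [1,8] S\(S\PP)   >
    [1,2] "clearly" : (S\(S\PP))/S
    [2,8] S   >
      [2,6] S/(S/N)   >
        [2,3] "map" : (S/(S/N))/S
        [3,6] S   <
          [3,5] S\PP   <B
            [3,4] "from" : (N/NP)\PP
            [4,5] "a" : S\(N/NP)
          [5,6] "in" : S\(S\PP)
      [6,8] S/N   >S
        [6,7] "slowly" : (S/S)/N
        [7,8] "under" : S/N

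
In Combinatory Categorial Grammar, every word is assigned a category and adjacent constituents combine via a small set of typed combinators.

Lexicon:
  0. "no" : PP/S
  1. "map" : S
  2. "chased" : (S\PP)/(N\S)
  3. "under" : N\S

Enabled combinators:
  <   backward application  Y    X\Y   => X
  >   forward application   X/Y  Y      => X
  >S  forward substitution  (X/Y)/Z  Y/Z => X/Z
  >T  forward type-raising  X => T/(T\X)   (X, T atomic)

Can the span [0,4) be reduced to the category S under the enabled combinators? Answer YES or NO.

[0,4] S   <
  [0,2] PP   >
    [0,1] "no" : PP/S
    [1,2] "map" : S
  [2,4] S\PP   >
    [2,3] "chased" : (S\PP)/(N\S)
    [3,4] "under" : N\S

YES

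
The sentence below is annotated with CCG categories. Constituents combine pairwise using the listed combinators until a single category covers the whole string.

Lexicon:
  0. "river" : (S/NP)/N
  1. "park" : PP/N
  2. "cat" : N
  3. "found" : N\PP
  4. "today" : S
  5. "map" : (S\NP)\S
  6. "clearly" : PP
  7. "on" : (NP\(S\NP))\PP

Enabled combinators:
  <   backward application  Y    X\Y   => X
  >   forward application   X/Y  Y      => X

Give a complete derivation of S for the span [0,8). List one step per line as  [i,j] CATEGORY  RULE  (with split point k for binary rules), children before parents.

[0,1] (S/NP)/N  lex  "river"
[1,2] PP/N  lex  "park"
[2,3] N  lex  "cat"
[1,3] PP  >  k=2
[3,4] N\PP  lex  "found"
[1,4] N  <  k=3
[0,4] S/NP  >  k=1
[4,5] S  lex  "today"
[5,6] (S\NP)\S  lex  "map"
[4,6] S\NP  <  k=5
[6,7] PP  lex  "clearly"
[7,8] (NP\(S\NP))\PP  lex  "on"
[6,8] NP\(S\NP)  <  k=7
[4,8] NP  <  k=6
[0,8] S  >  k=4

[0,8] S   >
  [0,4] S/NP   >
    [0,1] "river" : (S/NP)/N
    [1,4] N   <
      [1,3] PP   >
        [1,2] "park" : PP/N
        [2,3] "cat" : N
      [3,4] "found" : N\PP
  [4,8] NP   <
    [4,6] S\NP   <
      [4,5] "today" : S
      [5,6] "map" : (S\NP)\S
    [6,8] NP\(S\NP)   <
      [6,7] "clearly" : PP
      [7,8] "on" : (NP\(S\NP))\PP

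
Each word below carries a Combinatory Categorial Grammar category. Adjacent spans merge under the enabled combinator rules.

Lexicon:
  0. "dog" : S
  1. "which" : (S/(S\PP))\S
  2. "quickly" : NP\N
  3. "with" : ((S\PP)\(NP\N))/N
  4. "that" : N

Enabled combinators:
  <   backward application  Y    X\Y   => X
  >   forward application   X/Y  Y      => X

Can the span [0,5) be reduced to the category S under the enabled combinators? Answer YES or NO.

YES

[0,5] S   >
  [0,2] S/(S\PP)   <
    [0,1] "dog" : S
    [1,2] "which" : (S/(S\PP))\S
  [2,5] S\PP   <
    [2,3] "quickly" : NP\N
    [3,5] (S\PP)\(NP\N)   >
      [3,4] "with" : ((S\PP)\(NP\N))/N
      [4,5] "that" : N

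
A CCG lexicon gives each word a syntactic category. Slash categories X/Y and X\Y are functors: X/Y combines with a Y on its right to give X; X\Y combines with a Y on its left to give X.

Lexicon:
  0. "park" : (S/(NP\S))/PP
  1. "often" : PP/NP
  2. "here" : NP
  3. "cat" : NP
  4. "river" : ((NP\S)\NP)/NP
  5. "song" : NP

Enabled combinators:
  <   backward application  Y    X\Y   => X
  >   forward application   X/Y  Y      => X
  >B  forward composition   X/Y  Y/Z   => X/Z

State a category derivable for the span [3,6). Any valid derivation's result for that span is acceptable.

[0,6] S   >
  [0,3] S/(NP\S)   >
    [0,1] "park" : (S/(NP\S))/PP
    [1,3] PP   >
      [1,2] "often" : PP/NP
      [2,3] "here" : NP
  [3,6] NP\S   <
    [3,4] "cat" : NP
    [4,6] (NP\S)\NP   >
      [4,5] "river" : ((NP\S)\NP)/NP
      [5,6] "song" : NP

NP\S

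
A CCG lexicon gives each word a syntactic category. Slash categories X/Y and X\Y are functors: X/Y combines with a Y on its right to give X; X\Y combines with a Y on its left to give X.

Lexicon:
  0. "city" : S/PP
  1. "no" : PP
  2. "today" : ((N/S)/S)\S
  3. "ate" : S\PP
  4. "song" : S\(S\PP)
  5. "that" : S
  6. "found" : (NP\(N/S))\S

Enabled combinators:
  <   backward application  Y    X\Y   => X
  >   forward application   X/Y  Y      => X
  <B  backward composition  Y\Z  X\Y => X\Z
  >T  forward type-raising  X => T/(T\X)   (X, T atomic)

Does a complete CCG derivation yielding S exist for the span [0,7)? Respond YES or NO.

NO

S/PP PP ((N/S)/S)\S S\PP S\(S\PP) S (NP\(N/S))\S
CKY chart[0,7] = {N/(N\NP), NP, NP/(NP\NP), PP/(PP\NP), S/(S\NP)}; S ∉ chart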